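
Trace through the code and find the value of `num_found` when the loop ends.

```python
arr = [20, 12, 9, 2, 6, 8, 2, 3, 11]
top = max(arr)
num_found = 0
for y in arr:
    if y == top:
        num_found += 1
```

Let's trace through this code step by step.

Initialize: arr = [20, 12, 9, 2, 6, 8, 2, 3, 11]
Initialize: top = 20
Initialize: num_found = 0
Entering loop: for y in arr:
After iteration 1: y = 20, num_found = 1
After iteration 2: y = 12, num_found = 1
After iteration 3: y = 9, num_found = 1
After iteration 4: y = 2, num_found = 1
After iteration 5: y = 6, num_found = 1
After iteration 6: y = 8, num_found = 1
After iteration 7: y = 2, num_found = 1
After iteration 8: y = 3, num_found = 1
After iteration 9: y = 11, num_found = 1
Loop ends.

Final answer: 1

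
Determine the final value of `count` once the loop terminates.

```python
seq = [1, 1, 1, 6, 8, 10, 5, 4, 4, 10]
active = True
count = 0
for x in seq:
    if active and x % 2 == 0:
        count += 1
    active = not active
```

Let's trace through this code step by step.

Initialize: seq = [1, 1, 1, 6, 8, 10, 5, 4, 4, 10]
Initialize: active = True
Initialize: count = 0
Entering loop: for x in seq:
After iteration 1: x = 1, active = False, count = 0
After iteration 2: x = 1, active = True, count = 0
After iteration 3: x = 1, active = False, count = 0
After iteration 4: x = 6, active = True, count = 0
After iteration 5: x = 8, active = False, count = 1
After iteration 6: x = 10, active = True, count = 1
After iteration 7: x = 5, active = False, count = 1
After iteration 8: x = 4, active = True, count = 1
After iteration 9: x = 4, active = False, count = 2
After iteration 10: x = 10, active = True, count = 2
Loop ends.

Final answer: 2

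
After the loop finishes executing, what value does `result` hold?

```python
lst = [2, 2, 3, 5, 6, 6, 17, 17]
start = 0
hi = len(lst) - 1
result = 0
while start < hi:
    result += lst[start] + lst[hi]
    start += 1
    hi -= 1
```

Let's trace through this code step by step.

Initialize: lst = [2, 2, 3, 5, 6, 6, 17, 17]
Initialize: start = 0
Initialize: hi = 7
Initialize: result = 0
Entering loop: while start < hi:
After iteration 1: start = 1, hi = 6, result = 19
After iteration 2: start = 2, hi = 5, result = 38
After iteration 3: start = 3, hi = 4, result = 47
After iteration 4: start = 4, hi = 3, result = 58
Loop ends.

Final answer: 58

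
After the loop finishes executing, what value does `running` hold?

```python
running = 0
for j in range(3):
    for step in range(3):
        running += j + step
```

Let's trace through this code step by step.

Initialize: running = 0
Entering loop: for j in range(3):
After iteration 1: j = 0, running = 3
After iteration 2: j = 1, running = 9
After iteration 3: j = 2, running = 18
Loop ends.

Final answer: 18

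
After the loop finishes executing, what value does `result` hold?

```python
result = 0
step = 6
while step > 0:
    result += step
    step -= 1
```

Let's trace through this code step by step.

Initialize: result = 0
Initialize: step = 6
Entering loop: while step > 0:
After iteration 1: result = 6, step = 5
After iteration 2: result = 11, step = 4
After iteration 3: result = 15, step = 3
After iteration 4: result = 18, step = 2
After iteration 5: result = 20, step = 1
After iteration 6: result = 21, step = 0
Loop ends.

Final answer: 21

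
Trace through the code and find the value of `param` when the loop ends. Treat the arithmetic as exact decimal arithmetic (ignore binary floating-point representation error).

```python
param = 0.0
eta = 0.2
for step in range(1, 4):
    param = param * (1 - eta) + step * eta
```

Let's trace through this code step by step.

Initialize: param = 0.0
Initialize: eta = 0.2
Entering loop: for step in range(1, 4):
After iteration 1: step = 1, param = 0.2
After iteration 2: step = 2, param = 0.56
After iteration 3: step = 3, param = 1.048
Loop ends.

Final answer: 1.048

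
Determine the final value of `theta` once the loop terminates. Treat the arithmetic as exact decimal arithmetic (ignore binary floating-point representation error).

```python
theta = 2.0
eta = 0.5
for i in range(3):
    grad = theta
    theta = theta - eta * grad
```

Let's trace through this code step by step.

Initialize: theta = 2.0
Initialize: eta = 0.5
Entering loop: for i in range(3):
After iteration 1: i = 0, theta = 1.0, grad = 2.0
After iteration 2: i = 1, theta = 0.5, grad = 1.0
After iteration 3: i = 2, theta = 0.25, grad = 0.5
Loop ends.

Final answer: 0.25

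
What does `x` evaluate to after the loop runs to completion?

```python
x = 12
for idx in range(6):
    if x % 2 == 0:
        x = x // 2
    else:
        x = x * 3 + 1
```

Let's trace through this code step by step.

Initialize: x = 12
Entering loop: for idx in range(6):
After iteration 1: idx = 0, x = 6
After iteration 2: idx = 1, x = 3
After iteration 3: idx = 2, x = 10
After iteration 4: idx = 3, x = 5
After iteration 5: idx = 4, x = 16
After iteration 6: idx = 5, x = 8
Loop ends.

Final answer: 8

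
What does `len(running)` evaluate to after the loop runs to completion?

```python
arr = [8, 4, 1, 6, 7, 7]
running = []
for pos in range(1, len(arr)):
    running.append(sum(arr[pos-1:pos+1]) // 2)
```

Let's trace through this code step by step.

Initialize: arr = [8, 4, 1, 6, 7, 7]
Initialize: running = []
Entering loop: for pos in range(1, len(arr)):
After iteration 1: pos = 1, running = [6]
After iteration 2: pos = 2, running = [6, 2]
After iteration 3: pos = 3, running = [6, 2, 3]
After iteration 4: pos = 4, running = [6, 2, 3, 6]
After iteration 5: pos = 5, running = [6, 2, 3, 6, 7]
Loop ends.
len(running) = 5

Final answer: 5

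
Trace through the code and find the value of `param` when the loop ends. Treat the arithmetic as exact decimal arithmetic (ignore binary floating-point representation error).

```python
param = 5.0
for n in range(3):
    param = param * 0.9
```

Let's trace through this code step by step.

Initialize: param = 5.0
Entering loop: for n in range(3):
After iteration 1: n = 0, param = 4.5
After iteration 2: n = 1, param = 4.05
After iteration 3: n = 2, param = 3.645
Loop ends.

Final answer: 3.645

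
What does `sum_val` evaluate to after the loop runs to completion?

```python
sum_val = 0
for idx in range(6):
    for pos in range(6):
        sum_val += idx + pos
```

Let's trace through this code step by step.

Initialize: sum_val = 0
Entering loop: for idx in range(6):
After iteration 1: idx = 0, sum_val = 15
After iteration 2: idx = 1, sum_val = 36
After iteration 3: idx = 2, sum_val = 63
After iteration 4: idx = 3, sum_val = 96
After iteration 5: idx = 4, sum_val = 135
After iteration 6: idx = 5, sum_val = 180
Loop ends.

Final answer: 180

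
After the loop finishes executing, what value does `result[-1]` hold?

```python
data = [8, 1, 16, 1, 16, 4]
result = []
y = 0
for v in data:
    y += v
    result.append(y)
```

Let's trace through this code step by step.

Initialize: data = [8, 1, 16, 1, 16, 4]
Initialize: result = []
Initialize: y = 0
Entering loop: for v in data:
After iteration 1: v = 8, result = [8], y = 8
After iteration 2: v = 1, result = [8, 9], y = 9
After iteration 3: v = 16, result = [8, 9, 25], y = 25
After iteration 4: v = 1, result = [8, 9, 25, 26], y = 26
After iteration 5: v = 16, result = [8, 9, 25, 26, 42], y = 42
After iteration 6: v = 4, result = [8, 9, 25, 26, 42, 46], y = 46
Loop ends.
result[-1] = 46

Final answer: 46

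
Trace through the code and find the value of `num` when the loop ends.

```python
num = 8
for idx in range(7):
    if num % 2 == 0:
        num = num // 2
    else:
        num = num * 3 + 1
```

Let's trace through this code step by step.

Initialize: num = 8
Entering loop: for idx in range(7):
After iteration 1: idx = 0, num = 4
After iteration 2: idx = 1, num = 2
After iteration 3: idx = 2, num = 1
After iteration 4: idx = 3, num = 4
After iteration 5: idx = 4, num = 2
After iteration 6: idx = 5, num = 1
After iteration 7: idx = 6, num = 4
Loop ends.

Final answer: 4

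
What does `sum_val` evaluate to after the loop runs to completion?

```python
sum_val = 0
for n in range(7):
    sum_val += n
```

Let's trace through this code step by step.

Initialize: sum_val = 0
Entering loop: for n in range(7):
After iteration 1: n = 0, sum_val = 0
After iteration 2: n = 1, sum_val = 1
After iteration 3: n = 2, sum_val = 3
After iteration 4: n = 3, sum_val = 6
After iteration 5: n = 4, sum_val = 10
After iteration 6: n = 5, sum_val = 15
After iteration 7: n = 6, sum_val = 21
Loop ends.

Final answer: 21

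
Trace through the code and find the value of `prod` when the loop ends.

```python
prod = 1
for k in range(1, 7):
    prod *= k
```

Let's trace through this code step by step.

Initialize: prod = 1
Entering loop: for k in range(1, 7):
After iteration 1: k = 1, prod = 1
After iteration 2: k = 2, prod = 2
After iteration 3: k = 3, prod = 6
After iteration 4: k = 4, prod = 24
After iteration 5: k = 5, prod = 120
After iteration 6: k = 6, prod = 720
Loop ends.

Final answer: 720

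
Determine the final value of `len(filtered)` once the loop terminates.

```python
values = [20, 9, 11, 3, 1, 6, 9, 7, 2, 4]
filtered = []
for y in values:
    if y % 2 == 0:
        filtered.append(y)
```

Let's trace through this code step by step.

Initialize: values = [20, 9, 11, 3, 1, 6, 9, 7, 2, 4]
Initialize: filtered = []
Entering loop: for y in values:
After iteration 1: y = 20, filtered = [20]
After iteration 2: y = 9, filtered = [20]
After iteration 3: y = 11, filtered = [20]
After iteration 4: y = 3, filtered = [20]
After iteration 5: y = 1, filtered = [20]
After iteration 6: y = 6, filtered = [20, 6]
After iteration 7: y = 9, filtered = [20, 6]
After iteration 8: y = 7, filtered = [20, 6]
After iteration 9: y = 2, filtered = [20, 6, 2]
After iteration 10: y = 4, filtered = [20, 6, 2, 4]
Loop ends.
len(filtered) = 4

Final answer: 4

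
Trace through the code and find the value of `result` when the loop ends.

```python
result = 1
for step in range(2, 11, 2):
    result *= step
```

Let's trace through this code step by step.

Initialize: result = 1
Entering loop: for step in range(2, 11, 2):
After iteration 1: step = 2, result = 2
After iteration 2: step = 4, result = 8
After iteration 3: step = 6, result = 48
After iteration 4: step = 8, result = 384
After iteration 5: step = 10, result = 3840
Loop ends.

Final answer: 3840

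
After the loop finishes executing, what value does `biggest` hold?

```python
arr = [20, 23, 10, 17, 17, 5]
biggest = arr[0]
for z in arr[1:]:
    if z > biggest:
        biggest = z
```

Let's trace through this code step by step.

Initialize: arr = [20, 23, 10, 17, 17, 5]
Initialize: biggest = 20
Entering loop: for z in arr[1:]:
After iteration 1: z = 23, biggest = 23
After iteration 2: z = 10, biggest = 23
After iteration 3: z = 17, biggest = 23
After iteration 4: z = 17, biggest = 23
After iteration 5: z = 5, biggest = 23
Loop ends.

Final answer: 23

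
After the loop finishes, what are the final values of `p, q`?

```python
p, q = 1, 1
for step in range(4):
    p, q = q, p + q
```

Let's trace through this code step by step.

Initialize: p = 1
Initialize: q = 1
Entering loop: for step in range(4):
After iteration 1: step = 0, p = 1, q = 2
After iteration 2: step = 1, p = 2, q = 3
After iteration 3: step = 2, p = 3, q = 5
After iteration 4: step = 3, p = 5, q = 8
Loop ends.

Final answer: 5, 8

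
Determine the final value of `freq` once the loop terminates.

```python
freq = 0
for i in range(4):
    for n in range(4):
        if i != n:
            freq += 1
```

Let's trace through this code step by step.

Initialize: freq = 0
Entering loop: for i in range(4):
After iteration 1: i = 0, freq = 3
After iteration 2: i = 1, freq = 6
After iteration 3: i = 2, freq = 9
After iteration 4: i = 3, freq = 12
Loop ends.

Final answer: 12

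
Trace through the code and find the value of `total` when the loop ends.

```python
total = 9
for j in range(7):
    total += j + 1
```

Let's trace through this code step by step.

Initialize: total = 9
Entering loop: for j in range(7):
After iteration 1: j = 0, total = 10
After iteration 2: j = 1, total = 12
After iteration 3: j = 2, total = 15
After iteration 4: j = 3, total = 19
After iteration 5: j = 4, total = 24
After iteration 6: j = 5, total = 30
After iteration 7: j = 6, total = 37
Loop ends.

Final answer: 37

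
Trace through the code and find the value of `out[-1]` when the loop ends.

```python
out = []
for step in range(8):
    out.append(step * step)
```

Let's trace through this code step by step.

Initialize: out = []
Entering loop: for step in range(8):
After iteration 1: step = 0, out = [0]
After iteration 2: step = 1, out = [0, 1]
After iteration 3: step = 2, out = [0, 1, 4]
After iteration 4: step = 3, out = [0, 1, 4, 9]
After iteration 5: step = 4, out = [0, 1, 4, 9, 16]
After iteration 6: step = 5, out = [0, 1, 4, 9, 16, 25]
After iteration 7: step = 6, out = [0, 1, 4, 9, 16, 25, 36]
After iteration 8: step = 7, out = [0, 1, 4, 9, 16, 25, 36, 49]
Loop ends.
out[-1] = 49

Final answer: 49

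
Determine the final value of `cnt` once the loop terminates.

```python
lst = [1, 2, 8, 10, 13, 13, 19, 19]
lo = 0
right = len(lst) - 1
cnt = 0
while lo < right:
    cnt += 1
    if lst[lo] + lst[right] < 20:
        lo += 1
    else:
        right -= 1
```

Let's trace through this code step by step.

Initialize: lst = [1, 2, 8, 10, 13, 13, 19, 19]
Initialize: lo = 0
Initialize: right = 7
Initialize: cnt = 0
Entering loop: while lo < right:
After iteration 1: lo = 0, right = 6, cnt = 1
After iteration 2: lo = 0, right = 5, cnt = 2
After iteration 3: lo = 1, right = 5, cnt = 3
After iteration 4: lo = 2, right = 5, cnt = 4
After iteration 5: lo = 2, right = 4, cnt = 5
After iteration 6: lo = 2, right = 3, cnt = 6
After iteration 7: lo = 3, right = 3, cnt = 7
Loop ends.

Final answer: 7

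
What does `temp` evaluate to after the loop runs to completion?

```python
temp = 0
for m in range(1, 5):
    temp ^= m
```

Let's trace through this code step by step.

Initialize: temp = 0
Entering loop: for m in range(1, 5):
After iteration 1: m = 1, temp = 1
After iteration 2: m = 2, temp = 3
After iteration 3: m = 3, temp = 0
After iteration 4: m = 4, temp = 4
Loop ends.

Final answer: 4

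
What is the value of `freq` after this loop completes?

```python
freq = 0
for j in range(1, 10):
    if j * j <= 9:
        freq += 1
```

Let's trace through this code step by step.

Initialize: freq = 0
Entering loop: for j in range(1, 10):
After iteration 1: j = 1, freq = 1
After iteration 2: j = 2, freq = 2
After iteration 3: j = 3, freq = 3
After iteration 4: j = 4, freq = 3
After iteration 5: j = 5, freq = 3
After iteration 6: j = 6, freq = 3
After iteration 7: j = 7, freq = 3
After iteration 8: j = 8, freq = 3
After iteration 9: j = 9, freq = 3
Loop ends.

Final answer: 3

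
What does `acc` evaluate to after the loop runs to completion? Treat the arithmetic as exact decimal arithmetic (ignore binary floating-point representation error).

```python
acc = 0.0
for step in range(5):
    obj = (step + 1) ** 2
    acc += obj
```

Let's trace through this code step by step.

Initialize: acc = 0.0
Entering loop: for step in range(5):
After iteration 1: step = 0, acc = 1.0, obj = 1
After iteration 2: step = 1, acc = 5.0, obj = 4
After iteration 3: step = 2, acc = 14.0, obj = 9
After iteration 4: step = 3, acc = 30.0, obj = 16
After iteration 5: step = 4, acc = 55.0, obj = 25
Loop ends.

Final answer: 55.0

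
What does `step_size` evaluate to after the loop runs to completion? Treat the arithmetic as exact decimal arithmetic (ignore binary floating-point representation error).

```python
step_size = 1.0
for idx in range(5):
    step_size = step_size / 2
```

Let's trace through this code step by step.

Initialize: step_size = 1.0
Entering loop: for idx in range(5):
After iteration 1: idx = 0, step_size = 0.5
After iteration 2: idx = 1, step_size = 0.25
After iteration 3: idx = 2, step_size = 0.125
After iteration 4: idx = 3, step_size = 0.0625
After iteration 5: idx = 4, step_size = 0.03125
Loop ends.

Final answer: 0.03125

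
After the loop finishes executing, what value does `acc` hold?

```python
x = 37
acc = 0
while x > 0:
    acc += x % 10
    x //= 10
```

Let's trace through this code step by step.

Initialize: x = 37
Initialize: acc = 0
Entering loop: while x > 0:
After iteration 1: x = 3, acc = 7
After iteration 2: x = 0, acc = 10
Loop ends.

Final answer: 10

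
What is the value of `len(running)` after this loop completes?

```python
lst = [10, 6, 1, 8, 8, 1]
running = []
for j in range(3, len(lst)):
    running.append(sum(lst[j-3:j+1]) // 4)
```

Let's trace through this code step by step.

Initialize: lst = [10, 6, 1, 8, 8, 1]
Initialize: running = []
Entering loop: for j in range(3, len(lst)):
After iteration 1: j = 3, running = [6]
After iteration 2: j = 4, running = [6, 5]
After iteration 3: j = 5, running = [6, 5, 4]
Loop ends.
len(running) = 3

Final answer: 3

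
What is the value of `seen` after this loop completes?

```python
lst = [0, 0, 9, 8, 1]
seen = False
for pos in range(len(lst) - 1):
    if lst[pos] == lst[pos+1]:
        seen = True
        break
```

Let's trace through this code step by step.

Initialize: lst = [0, 0, 9, 8, 1]
Initialize: seen = False
Entering loop: for pos in range(len(lst) - 1):
After iteration 1: pos = 0, seen = True
Loop ends.

Final answer: True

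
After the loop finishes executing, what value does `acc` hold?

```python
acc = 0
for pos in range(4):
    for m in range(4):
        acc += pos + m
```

Let's trace through this code step by step.

Initialize: acc = 0
Entering loop: for pos in range(4):
After iteration 1: pos = 0, acc = 6
After iteration 2: pos = 1, acc = 16
After iteration 3: pos = 2, acc = 30
After iteration 4: pos = 3, acc = 48
Loop ends.

Final answer: 48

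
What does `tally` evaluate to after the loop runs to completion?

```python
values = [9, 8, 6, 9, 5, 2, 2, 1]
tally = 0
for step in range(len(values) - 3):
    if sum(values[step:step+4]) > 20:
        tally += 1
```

Let's trace through this code step by step.

Initialize: values = [9, 8, 6, 9, 5, 2, 2, 1]
Initialize: tally = 0
Entering loop: for step in range(len(values) - 3):
After iteration 1: step = 0, tally = 1
After iteration 2: step = 1, tally = 2
After iteration 3: step = 2, tally = 3
After iteration 4: step = 3, tally = 3
After iteration 5: step = 4, tally = 3
Loop ends.

Final answer: 3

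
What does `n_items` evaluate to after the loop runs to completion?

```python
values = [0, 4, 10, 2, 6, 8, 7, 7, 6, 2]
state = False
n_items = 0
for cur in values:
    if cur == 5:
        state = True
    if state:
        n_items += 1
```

Let's trace through this code step by step.

Initialize: values = [0, 4, 10, 2, 6, 8, 7, 7, 6, 2]
Initialize: state = False
Initialize: n_items = 0
Entering loop: for cur in values:
After iteration 1: cur = 0, n_items = 0
After iteration 2: cur = 4, n_items = 0
After iteration 3: cur = 10, n_items = 0
After iteration 4: cur = 2, n_items = 0
After iteration 5: cur = 6, n_items = 0
After iteration 6: cur = 8, n_items = 0
After iteration 7: cur = 7, n_items = 0
After iteration 8: cur = 7, n_items = 0
After iteration 9: cur = 6, n_items = 0
After iteration 10: cur = 2, n_items = 0
Loop ends.

Final answer: 0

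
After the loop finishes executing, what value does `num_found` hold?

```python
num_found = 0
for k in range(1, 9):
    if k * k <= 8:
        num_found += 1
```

Let's trace through this code step by step.

Initialize: num_found = 0
Entering loop: for k in range(1, 9):
After iteration 1: k = 1, num_found = 1
After iteration 2: k = 2, num_found = 2
After iteration 3: k = 3, num_found = 2
After iteration 4: k = 4, num_found = 2
After iteration 5: k = 5, num_found = 2
After iteration 6: k = 6, num_found = 2
After iteration 7: k = 7, num_found = 2
After iteration 8: k = 8, num_found = 2
Loop ends.

Final answer: 2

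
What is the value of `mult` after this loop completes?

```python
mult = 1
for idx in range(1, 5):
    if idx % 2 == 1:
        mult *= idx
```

Let's trace through this code step by step.

Initialize: mult = 1
Entering loop: for idx in range(1, 5):
After iteration 1: idx = 1, mult = 1
After iteration 2: idx = 2, mult = 1
After iteration 3: idx = 3, mult = 3
After iteration 4: idx = 4, mult = 3
Loop ends.

Final answer: 3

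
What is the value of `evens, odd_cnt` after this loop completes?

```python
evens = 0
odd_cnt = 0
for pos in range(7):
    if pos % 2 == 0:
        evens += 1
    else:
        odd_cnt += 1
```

Let's trace through this code step by step.

Initialize: evens = 0
Initialize: odd_cnt = 0
Entering loop: for pos in range(7):
After iteration 1: pos = 0, evens = 1, odd_cnt = 0
After iteration 2: pos = 1, evens = 1, odd_cnt = 1
After iteration 3: pos = 2, evens = 2, odd_cnt = 1
After iteration 4: pos = 3, evens = 2, odd_cnt = 2
After iteration 5: pos = 4, evens = 3, odd_cnt = 2
After iteration 6: pos = 5, evens = 3, odd_cnt = 3
After iteration 7: pos = 6, evens = 4, odd_cnt = 3
Loop ends.

Final answer: 4, 3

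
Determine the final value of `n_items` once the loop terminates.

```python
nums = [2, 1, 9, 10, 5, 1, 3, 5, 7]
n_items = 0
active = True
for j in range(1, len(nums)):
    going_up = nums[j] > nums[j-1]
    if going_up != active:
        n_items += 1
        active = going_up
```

Let's trace through this code step by step.

Initialize: nums = [2, 1, 9, 10, 5, 1, 3, 5, 7]
Initialize: n_items = 0
Initialize: active = True
Entering loop: for j in range(1, len(nums)):
After iteration 1: j = 1, n_items = 1, active = False, going_up = False
After iteration 2: j = 2, n_items = 2, active = True, going_up = True
After iteration 3: j = 3, n_items = 2, active = True, going_up = True
After iteration 4: j = 4, n_items = 3, active = False, going_up = False
After iteration 5: j = 5, n_items = 3, active = False, going_up = False
After iteration 6: j = 6, n_items = 4, active = True, going_up = True
After iteration 7: j = 7, n_items = 4, active = True, going_up = True
After iteration 8: j = 8, n_items = 4, active = True, going_up = True
Loop ends.

Final answer: 4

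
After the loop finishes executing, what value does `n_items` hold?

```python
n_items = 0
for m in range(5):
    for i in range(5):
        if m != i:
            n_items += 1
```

Let's trace through this code step by step.

Initialize: n_items = 0
Entering loop: for m in range(5):
After iteration 1: m = 0, n_items = 4
After iteration 2: m = 1, n_items = 8
After iteration 3: m = 2, n_items = 12
After iteration 4: m = 3, n_items = 16
After iteration 5: m = 4, n_items = 20
Loop ends.

Final answer: 20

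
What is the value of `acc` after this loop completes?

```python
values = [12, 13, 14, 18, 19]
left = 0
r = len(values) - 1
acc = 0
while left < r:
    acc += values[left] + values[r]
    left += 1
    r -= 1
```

Let's trace through this code step by step.

Initialize: values = [12, 13, 14, 18, 19]
Initialize: left = 0
Initialize: r = 4
Initialize: acc = 0
Entering loop: while left < r:
After iteration 1: left = 1, r = 3, acc = 31
After iteration 2: left = 2, r = 2, acc = 62
Loop ends.

Final answer: 62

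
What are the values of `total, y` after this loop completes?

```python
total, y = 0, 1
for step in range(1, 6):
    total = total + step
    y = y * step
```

Let's trace through this code step by step.

Initialize: total = 0
Initialize: y = 1
Entering loop: for step in range(1, 6):
After iteration 1: step = 1, total = 1, y = 1
After iteration 2: step = 2, total = 3, y = 2
After iteration 3: step = 3, total = 6, y = 6
After iteration 4: step = 4, total = 10, y = 24
After iteration 5: step = 5, total = 15, y = 120
Loop ends.

Final answer: 15, 120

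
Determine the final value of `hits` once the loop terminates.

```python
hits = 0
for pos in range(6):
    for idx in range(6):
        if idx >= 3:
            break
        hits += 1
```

Let's trace through this code step by step.

Initialize: hits = 0
Entering loop: for pos in range(6):
After iteration 1: pos = 0, hits = 3
After iteration 2: pos = 1, hits = 6
After iteration 3: pos = 2, hits = 9
After iteration 4: pos = 3, hits = 12
After iteration 5: pos = 4, hits = 15
After iteration 6: pos = 5, hits = 18
Loop ends.

Final answer: 18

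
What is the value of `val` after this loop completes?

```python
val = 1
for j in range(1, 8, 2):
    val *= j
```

Let's trace through this code step by step.

Initialize: val = 1
Entering loop: for j in range(1, 8, 2):
After iteration 1: j = 1, val = 1
After iteration 2: j = 3, val = 3
After iteration 3: j = 5, val = 15
After iteration 4: j = 7, val = 105
Loop ends.

Final answer: 105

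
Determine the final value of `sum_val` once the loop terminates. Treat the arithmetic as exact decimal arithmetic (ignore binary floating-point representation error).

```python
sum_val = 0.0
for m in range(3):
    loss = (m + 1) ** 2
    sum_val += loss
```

Let's trace through this code step by step.

Initialize: sum_val = 0.0
Entering loop: for m in range(3):
After iteration 1: m = 0, sum_val = 1.0, loss = 1
After iteration 2: m = 1, sum_val = 5.0, loss = 4
After iteration 3: m = 2, sum_val = 14.0, loss = 9
Loop ends.

Final answer: 14.0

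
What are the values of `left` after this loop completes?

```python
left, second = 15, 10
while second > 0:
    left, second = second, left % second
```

Let's trace through this code step by step.

Initialize: left = 15
Initialize: second = 10
Entering loop: while second > 0:
After iteration 1: left = 10, second = 5
After iteration 2: left = 5, second = 0
Loop ends.

Final answer: 5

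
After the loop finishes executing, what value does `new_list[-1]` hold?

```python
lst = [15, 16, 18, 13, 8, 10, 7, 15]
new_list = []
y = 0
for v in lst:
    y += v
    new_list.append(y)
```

Let's trace through this code step by step.

Initialize: lst = [15, 16, 18, 13, 8, 10, 7, 15]
Initialize: new_list = []
Initialize: y = 0
Entering loop: for v in lst:
After iteration 1: v = 15, new_list = [15], y = 15
After iteration 2: v = 16, new_list = [15, 31], y = 31
After iteration 3: v = 18, new_list = [15, 31, 49], y = 49
After iteration 4: v = 13, new_list = [15, 31, 49, 62], y = 62
After iteration 5: v = 8, new_list = [15, 31, 49, 62, 70], y = 70
After iteration 6: v = 10, new_list = [15, 31, 49, 62, 70, 80], y = 80
After iteration 7: v = 7, new_list = [15, 31, 49, 62, 70, 80, 87], y = 87
After iteration 8: v = 15, new_list = [15, 31, 49, 62, 70, 80, 87, 102], y = 102
Loop ends.
new_list[-1] = 102

Final answer: 102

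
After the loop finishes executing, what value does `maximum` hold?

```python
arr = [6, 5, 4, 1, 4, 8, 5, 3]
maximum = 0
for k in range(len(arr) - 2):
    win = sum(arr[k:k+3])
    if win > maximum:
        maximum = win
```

Let's trace through this code step by step.

Initialize: arr = [6, 5, 4, 1, 4, 8, 5, 3]
Initialize: maximum = 0
Entering loop: for k in range(len(arr) - 2):
After iteration 1: k = 0, maximum = 15, win = 15
After iteration 2: k = 1, maximum = 15, win = 10
After iteration 3: k = 2, maximum = 15, win = 9
After iteration 4: k = 3, maximum = 15, win = 13
After iteration 5: k = 4, maximum = 17, win = 17
After iteration 6: k = 5, maximum = 17, win = 16
Loop ends.

Final answer: 17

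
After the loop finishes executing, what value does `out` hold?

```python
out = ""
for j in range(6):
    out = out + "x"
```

Let's trace through this code step by step.

Initialize: out = ''
Entering loop: for j in range(6):
After iteration 1: j = 0, out = 'x'
After iteration 2: j = 1, out = 'xx'
After iteration 3: j = 2, out = 'xxx'
After iteration 4: j = 3, out = 'xxxx'
After iteration 5: j = 4, out = 'xxxxx'
After iteration 6: j = 5, out = 'xxxxxx'
Loop ends.

Final answer: 'xxxxxx'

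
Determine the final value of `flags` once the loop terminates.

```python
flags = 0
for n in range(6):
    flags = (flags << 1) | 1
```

Let's trace through this code step by step.

Initialize: flags = 0
Entering loop: for n in range(6):
After iteration 1: n = 0, flags = 1
After iteration 2: n = 1, flags = 3
After iteration 3: n = 2, flags = 7
After iteration 4: n = 3, flags = 15
After iteration 5: n = 4, flags = 31
After iteration 6: n = 5, flags = 63
Loop ends.

Final answer: 63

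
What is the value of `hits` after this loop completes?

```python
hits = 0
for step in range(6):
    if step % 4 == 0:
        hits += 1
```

Let's trace through this code step by step.

Initialize: hits = 0
Entering loop: for step in range(6):
After iteration 1: step = 0, hits = 1
After iteration 2: step = 1, hits = 1
After iteration 3: step = 2, hits = 1
After iteration 4: step = 3, hits = 1
After iteration 5: step = 4, hits = 2
After iteration 6: step = 5, hits = 2
Loop ends.

Final answer: 2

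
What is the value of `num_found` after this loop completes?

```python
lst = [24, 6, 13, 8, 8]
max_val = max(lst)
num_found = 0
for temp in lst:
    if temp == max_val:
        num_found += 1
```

Let's trace through this code step by step.

Initialize: lst = [24, 6, 13, 8, 8]
Initialize: max_val = 24
Initialize: num_found = 0
Entering loop: for temp in lst:
After iteration 1: temp = 24, num_found = 1
After iteration 2: temp = 6, num_found = 1
After iteration 3: temp = 13, num_found = 1
After iteration 4: temp = 8, num_found = 1
After iteration 5: temp = 8, num_found = 1
Loop ends.

Final answer: 1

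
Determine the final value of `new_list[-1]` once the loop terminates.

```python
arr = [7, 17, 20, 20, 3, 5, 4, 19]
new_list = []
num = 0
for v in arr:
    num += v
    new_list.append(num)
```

Let's trace through this code step by step.

Initialize: arr = [7, 17, 20, 20, 3, 5, 4, 19]
Initialize: new_list = []
Initialize: num = 0
Entering loop: for v in arr:
After iteration 1: v = 7, new_list = [7], num = 7
After iteration 2: v = 17, new_list = [7, 24], num = 24
After iteration 3: v = 20, new_list = [7, 24, 44], num = 44
After iteration 4: v = 20, new_list = [7, 24, 44, 64], num = 64
After iteration 5: v = 3, new_list = [7, 24, 44, 64, 67], num = 67
After iteration 6: v = 5, new_list = [7, 24, 44, 64, 67, 72], num = 72
After iteration 7: v = 4, new_list = [7, 24, 44, 64, 67, 72, 76], num = 76
After iteration 8: v = 19, new_list = [7, 24, 44, 64, 67, 72, 76, 95], num = 95
Loop ends.
new_list[-1] = 95

Final answer: 95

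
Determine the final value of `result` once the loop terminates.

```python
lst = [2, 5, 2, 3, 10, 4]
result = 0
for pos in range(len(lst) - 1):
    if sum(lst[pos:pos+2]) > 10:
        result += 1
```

Let's trace through this code step by step.

Initialize: lst = [2, 5, 2, 3, 10, 4]
Initialize: result = 0
Entering loop: for pos in range(len(lst) - 1):
After iteration 1: pos = 0, result = 0
After iteration 2: pos = 1, result = 0
After iteration 3: pos = 2, result = 0
After iteration 4: pos = 3, result = 1
After iteration 5: pos = 4, result = 2
Loop ends.

Final answer: 2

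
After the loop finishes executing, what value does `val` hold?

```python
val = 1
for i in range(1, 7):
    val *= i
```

Let's trace through this code step by step.

Initialize: val = 1
Entering loop: for i in range(1, 7):
After iteration 1: i = 1, val = 1
After iteration 2: i = 2, val = 2
After iteration 3: i = 3, val = 6
After iteration 4: i = 4, val = 24
After iteration 5: i = 5, val = 120
After iteration 6: i = 6, val = 720
Loop ends.

Final answer: 720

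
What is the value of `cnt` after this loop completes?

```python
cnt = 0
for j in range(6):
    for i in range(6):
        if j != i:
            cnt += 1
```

Let's trace through this code step by step.

Initialize: cnt = 0
Entering loop: for j in range(6):
After iteration 1: j = 0, cnt = 5
After iteration 2: j = 1, cnt = 10
After iteration 3: j = 2, cnt = 15
After iteration 4: j = 3, cnt = 20
After iteration 5: j = 4, cnt = 25
After iteration 6: j = 5, cnt = 30
Loop ends.

Final answer: 30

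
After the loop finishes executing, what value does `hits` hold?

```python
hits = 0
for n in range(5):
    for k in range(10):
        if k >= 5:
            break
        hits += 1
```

Let's trace through this code step by step.

Initialize: hits = 0
Entering loop: for n in range(5):
After iteration 1: n = 0, hits = 5
After iteration 2: n = 1, hits = 10
After iteration 3: n = 2, hits = 15
After iteration 4: n = 3, hits = 20
After iteration 5: n = 4, hits = 25
Loop ends.

Final answer: 25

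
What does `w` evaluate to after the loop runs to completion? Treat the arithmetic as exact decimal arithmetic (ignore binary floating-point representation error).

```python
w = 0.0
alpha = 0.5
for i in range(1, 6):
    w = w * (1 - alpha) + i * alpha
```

Let's trace through this code step by step.

Initialize: w = 0.0
Initialize: alpha = 0.5
Entering loop: for i in range(1, 6):
After iteration 1: i = 1, w = 0.5
After iteration 2: i = 2, w = 1.25
After iteration 3: i = 3, w = 2.125
After iteration 4: i = 4, w = 3.0625
After iteration 5: i = 5, w = 4.03125
Loop ends.

Final answer: 4.03125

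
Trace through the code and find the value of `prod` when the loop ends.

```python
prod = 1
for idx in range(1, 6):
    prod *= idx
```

Let's trace through this code step by step.

Initialize: prod = 1
Entering loop: for idx in range(1, 6):
After iteration 1: idx = 1, prod = 1
After iteration 2: idx = 2, prod = 2
After iteration 3: idx = 3, prod = 6
After iteration 4: idx = 4, prod = 24
After iteration 5: idx = 5, prod = 120
Loop ends.

Final answer: 120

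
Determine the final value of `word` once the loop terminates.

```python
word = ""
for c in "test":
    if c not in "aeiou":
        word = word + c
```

Let's trace through this code step by step.

Initialize: word = ''
Entering loop: for c in "test":
After iteration 1: c = 't', word = 't'
After iteration 2: c = 'e', word = 't'
After iteration 3: c = 's', word = 'ts'
After iteration 4: c = 't', word = 'tst'
Loop ends.

Final answer: 'tst'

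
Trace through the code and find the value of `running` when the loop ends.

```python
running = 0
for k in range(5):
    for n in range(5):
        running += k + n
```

Let's trace through this code step by step.

Initialize: running = 0
Entering loop: for k in range(5):
After iteration 1: k = 0, running = 10
After iteration 2: k = 1, running = 25
After iteration 3: k = 2, running = 45
After iteration 4: k = 3, running = 70
After iteration 5: k = 4, running = 100
Loop ends.

Final answer: 100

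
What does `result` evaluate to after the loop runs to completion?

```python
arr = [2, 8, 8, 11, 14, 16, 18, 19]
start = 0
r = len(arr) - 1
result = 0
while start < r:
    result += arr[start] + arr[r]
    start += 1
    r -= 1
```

Let's trace through this code step by step.

Initialize: arr = [2, 8, 8, 11, 14, 16, 18, 19]
Initialize: start = 0
Initialize: r = 7
Initialize: result = 0
Entering loop: while start < r:
After iteration 1: start = 1, r = 6, result = 21
After iteration 2: start = 2, r = 5, result = 47
After iteration 3: start = 3, r = 4, result = 71
After iteration 4: start = 4, r = 3, result = 96
Loop ends.

Final answer: 96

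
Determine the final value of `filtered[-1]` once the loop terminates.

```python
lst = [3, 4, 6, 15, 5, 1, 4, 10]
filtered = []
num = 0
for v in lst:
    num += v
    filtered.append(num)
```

Let's trace through this code step by step.

Initialize: lst = [3, 4, 6, 15, 5, 1, 4, 10]
Initialize: filtered = []
Initialize: num = 0
Entering loop: for v in lst:
After iteration 1: v = 3, filtered = [3], num = 3
After iteration 2: v = 4, filtered = [3, 7], num = 7
After iteration 3: v = 6, filtered = [3, 7, 13], num = 13
After iteration 4: v = 15, filtered = [3, 7, 13, 28], num = 28
After iteration 5: v = 5, filtered = [3, 7, 13, 28, 33], num = 33
After iteration 6: v = 1, filtered = [3, 7, 13, 28, 33, 34], num = 34
After iteration 7: v = 4, filtered = [3, 7, 13, 28, 33, 34, 38], num = 38
After iteration 8: v = 10, filtered = [3, 7, 13, 28, 33, 34, 38, 48], num = 48
Loop ends.
filtered[-1] = 48

Final answer: 48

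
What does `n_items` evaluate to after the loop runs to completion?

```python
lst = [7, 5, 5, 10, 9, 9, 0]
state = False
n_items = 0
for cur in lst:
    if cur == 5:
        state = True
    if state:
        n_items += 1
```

Let's trace through this code step by step.

Initialize: lst = [7, 5, 5, 10, 9, 9, 0]
Initialize: state = False
Initialize: n_items = 0
Entering loop: for cur in lst:
After iteration 1: cur = 7, state = False, n_items = 0
After iteration 2: cur = 5, state = True, n_items = 1
After iteration 3: cur = 5, state = True, n_items = 2
After iteration 4: cur = 10, state = True, n_items = 3
After iteration 5: cur = 9, state = True, n_items = 4
After iteration 6: cur = 9, state = True, n_items = 5
After iteration 7: cur = 0, state = True, n_items = 6
Loop ends.

Final answer: 6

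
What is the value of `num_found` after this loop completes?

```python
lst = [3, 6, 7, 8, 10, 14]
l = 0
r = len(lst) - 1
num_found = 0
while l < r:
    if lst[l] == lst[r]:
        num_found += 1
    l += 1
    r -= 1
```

Let's trace through this code step by step.

Initialize: lst = [3, 6, 7, 8, 10, 14]
Initialize: l = 0
Initialize: r = 5
Initialize: num_found = 0
Entering loop: while l < r:
After iteration 1: l = 1, r = 4, num_found = 0
After iteration 2: l = 2, r = 3, num_found = 0
After iteration 3: l = 3, r = 2, num_found = 0
Loop ends.

Final answer: 0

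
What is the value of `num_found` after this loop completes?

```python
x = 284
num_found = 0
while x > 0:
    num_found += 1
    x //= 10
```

Let's trace through this code step by step.

Initialize: x = 284
Initialize: num_found = 0
Entering loop: while x > 0:
After iteration 1: x = 28, num_found = 1
After iteration 2: x = 2, num_found = 2
After iteration 3: x = 0, num_found = 3
Loop ends.

Final answer: 3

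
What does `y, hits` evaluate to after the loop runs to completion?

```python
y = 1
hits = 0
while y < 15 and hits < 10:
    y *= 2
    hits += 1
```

Let's trace through this code step by step.

Initialize: y = 1
Initialize: hits = 0
Entering loop: while y < 15 and hits < 10:
After iteration 1: y = 2, hits = 1
After iteration 2: y = 4, hits = 2
After iteration 3: y = 8, hits = 3
After iteration 4: y = 16, hits = 4
Loop ends.

Final answer: 16, 4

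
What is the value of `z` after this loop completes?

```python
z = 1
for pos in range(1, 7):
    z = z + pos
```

Let's trace through this code step by step.

Initialize: z = 1
Entering loop: for pos in range(1, 7):
After iteration 1: pos = 1, z = 2
After iteration 2: pos = 2, z = 4
After iteration 3: pos = 3, z = 7
After iteration 4: pos = 4, z = 11
After iteration 5: pos = 5, z = 16
After iteration 6: pos = 6, z = 22
Loop ends.

Final answer: 22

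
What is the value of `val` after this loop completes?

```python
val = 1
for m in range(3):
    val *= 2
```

Let's trace through this code step by step.

Initialize: val = 1
Entering loop: for m in range(3):
After iteration 1: m = 0, val = 2
After iteration 2: m = 1, val = 4
After iteration 3: m = 2, val = 8
Loop ends.

Final answer: 8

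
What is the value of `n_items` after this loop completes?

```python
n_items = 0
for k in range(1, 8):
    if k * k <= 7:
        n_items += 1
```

Let's trace through this code step by step.

Initialize: n_items = 0
Entering loop: for k in range(1, 8):
After iteration 1: k = 1, n_items = 1
After iteration 2: k = 2, n_items = 2
After iteration 3: k = 3, n_items = 2
After iteration 4: k = 4, n_items = 2
After iteration 5: k = 5, n_items = 2
After iteration 6: k = 6, n_items = 2
After iteration 7: k = 7, n_items = 2
Loop ends.

Final answer: 2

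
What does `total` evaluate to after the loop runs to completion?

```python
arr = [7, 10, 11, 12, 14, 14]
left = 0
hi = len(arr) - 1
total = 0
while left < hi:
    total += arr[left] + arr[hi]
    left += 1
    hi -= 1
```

Let's trace through this code step by step.

Initialize: arr = [7, 10, 11, 12, 14, 14]
Initialize: left = 0
Initialize: hi = 5
Initialize: total = 0
Entering loop: while left < hi:
After iteration 1: left = 1, hi = 4, total = 21
After iteration 2: left = 2, hi = 3, total = 45
After iteration 3: left = 3, hi = 2, total = 68
Loop ends.

Final answer: 68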